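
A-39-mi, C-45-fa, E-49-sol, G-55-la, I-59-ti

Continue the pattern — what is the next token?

Letter: A, C, E, G, I → K (letters move forward 2 places in the alphabet).
Second component goes 39, 45, 49, 55, 59 → 65 (alternating steps +6, +4, +6, +4, …).
Note: mi, fa, sol, la, ti → do (runs through the solfège scale do→ti).
Putting it together: K-65-do.

K-65-do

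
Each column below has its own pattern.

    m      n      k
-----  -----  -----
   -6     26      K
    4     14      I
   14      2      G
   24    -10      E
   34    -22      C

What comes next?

44  -34  A

Column m: +10 each step; -6, 4, 14, 24, 34 → 44.
Column n goes 26, 14, 2, -10, -22 → -34 (−12 each step).
Column k: K, I, G, E, C → A (letters move back 2 places in the alphabet).
Combining the parts gives 44  -34  A.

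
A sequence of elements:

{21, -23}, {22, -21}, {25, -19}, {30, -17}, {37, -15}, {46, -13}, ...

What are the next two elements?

First value goes 21, 22, 25, 30, 37, 46 → 57 → 70 (differences are 1, 3, 5, … (increasing by 2 each time)).
Second value — +2 each step: -23, -21, -19, -17, -15, -13 → -11 → -9.
So the next two elements are {57, -11} and {70, -9}.

{57, -11}, {70, -9}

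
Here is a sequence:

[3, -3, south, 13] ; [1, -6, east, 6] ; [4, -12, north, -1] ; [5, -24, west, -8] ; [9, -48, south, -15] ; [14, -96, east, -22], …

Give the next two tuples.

First part goes 3, 1, 4, 5, 9, 14 → 23 → 37 (each term is the sum of the two before it).
For the second part, ×2 each step: -3, -6, -12, -24, -48, -96 → -192 → -384.
Direction — repeats south → east → north → west: south, east, north, west, south, east → north → west.
Fourth part: −7 each step; 13, 6, -1, -8, -15, -22 → -29 → -36.
So the next two tuples are [23, -192, north, -29] and [37, -384, west, -36].

[23, -192, north, -29], [37, -384, west, -36]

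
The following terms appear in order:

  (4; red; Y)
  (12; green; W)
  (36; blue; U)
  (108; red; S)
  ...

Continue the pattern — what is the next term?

First coordinate — ×3 each step: 4, 12, 36, 108 → 324.
Colour: repeats red → green → blue; red, green, blue, red → green.
Letter: Y, W, U, S → Q (letters move back 2 places in the alphabet).
Putting it together: (324; green; Q).

(324; green; Q)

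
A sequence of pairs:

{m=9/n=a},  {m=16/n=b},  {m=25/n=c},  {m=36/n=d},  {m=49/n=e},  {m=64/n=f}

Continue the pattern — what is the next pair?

M: 9, 16, 25, 36, 49, 64 → 81 (perfect squares: 3², 4², 5², …).
N: letters move forward 1 place in the alphabet; a, b, c, d, e, f → g.
Combining the parts gives {m=81/n=g}.

{m=81/n=g}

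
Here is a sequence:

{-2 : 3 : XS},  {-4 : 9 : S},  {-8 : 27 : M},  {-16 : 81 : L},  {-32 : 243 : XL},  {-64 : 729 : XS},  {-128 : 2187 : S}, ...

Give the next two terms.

{-256 : 6561 : M}, {-512 : 19683 : L}

First entry: ×2 each step, so -2, -4, -8, -16, -32, -64, -128 → -256 → -512.
Second entry goes 3, 9, 27, 81, 243, 729, 2187 → 6561 → 19683 (×3 each step).
Size: XS, S, M, L, XL, XS, S → M → L (repeats XS → S → M → L → XL).
So the next two terms are {-256 : 6561 : M} and {-512 : 19683 : L}.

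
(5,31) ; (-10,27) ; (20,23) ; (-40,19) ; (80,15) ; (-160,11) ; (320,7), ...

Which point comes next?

(-640,3)

First entry goes 5, -10, 20, -40, 80, -160, 320 → -640 (×(-2) each step).
Second entry goes 31, 27, 23, 19, 15, 11, 7 → 3 (−4 each step).
Combining the parts gives (-640,3).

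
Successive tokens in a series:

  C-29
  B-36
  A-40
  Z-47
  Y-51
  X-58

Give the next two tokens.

W-62 then V-69

Letter: letters move back 1 place in the alphabet, wrapping A→Z, so C, B, A, Z, Y, X → W → V.
Second component: 29, 36, 40, 47, 51, 58 → 62 → 69 (alternating steps +7, +4, +7, +4, …).
So the next two tokens are W-62 and V-69.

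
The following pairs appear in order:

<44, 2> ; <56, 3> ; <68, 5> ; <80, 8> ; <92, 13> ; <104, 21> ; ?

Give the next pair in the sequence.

First part goes 44, 56, 68, 80, 92, 104 → 116 (+12 each step).
Second part goes 2, 3, 5, 8, 13, 21 → 34 (each term is the sum of the two before it).
Combining the parts gives <116, 34>.

<116, 34>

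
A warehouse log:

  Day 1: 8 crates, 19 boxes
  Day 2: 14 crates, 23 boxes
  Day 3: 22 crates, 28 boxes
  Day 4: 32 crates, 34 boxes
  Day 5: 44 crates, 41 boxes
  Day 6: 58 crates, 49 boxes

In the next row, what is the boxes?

Crates: differences are 6, 8, 10, … (increasing by 2 each time), so 8, 14, 22, 32, 44, 58 → 74.
Boxes — differences are 4, 5, 6, … (increasing by 1 each time): 19, 23, 28, 34, 41, 49 → 58.

58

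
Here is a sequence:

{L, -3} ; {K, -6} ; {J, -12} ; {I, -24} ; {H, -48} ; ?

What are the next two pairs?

{G, -96}, {F, -192}

Letter — letters move back 1 place in the alphabet: L, K, J, I, H → G → F.
Second part — ×2 each step: -3, -6, -12, -24, -48 → -96 → -192.
Putting the parts together: {G, -96} and then {F, -192}.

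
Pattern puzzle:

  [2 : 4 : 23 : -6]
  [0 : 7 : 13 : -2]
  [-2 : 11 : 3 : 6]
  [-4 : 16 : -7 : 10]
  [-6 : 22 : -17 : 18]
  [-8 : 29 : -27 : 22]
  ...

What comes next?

For the first slot, −2 each step: 2, 0, -2, -4, -6, -8 → -10.
Second slot goes 4, 7, 11, 16, 22, 29 → 37 (differences are 3, 4, 5, … (increasing by 1 each time)).
Third slot — −10 each step: 23, 13, 3, -7, -17, -27 → -37.
Fourth slot: alternating steps +4, +8, +4, +8, …, so -6, -2, 6, 10, 18, 22 → 30.
So the next element is [-10 : 37 : -37 : 30].

[-10 : 37 : -37 : 30]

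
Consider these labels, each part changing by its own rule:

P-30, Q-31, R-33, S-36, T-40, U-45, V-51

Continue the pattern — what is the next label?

Letter: P, Q, R, S, T, U, V → W (letters move forward 1 place in the alphabet).
Second component goes 30, 31, 33, 36, 40, 45, 51 → 58 (differences are 1, 2, 3, … (increasing by 1 each time)).
So the next label is W-58.

W-58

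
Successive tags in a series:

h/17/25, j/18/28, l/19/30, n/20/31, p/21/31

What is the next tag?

Letter: letters move forward 2 places in the alphabet; h, j, l, n, p → r.
Second component: +1 each step; 17, 18, 19, 20, 21 → 22.
Third component — differences are 3, 2, 1, … (decreasing by 1 each time): 25, 28, 30, 31, 31 → 30.
Putting it together: r/22/30.

r/22/30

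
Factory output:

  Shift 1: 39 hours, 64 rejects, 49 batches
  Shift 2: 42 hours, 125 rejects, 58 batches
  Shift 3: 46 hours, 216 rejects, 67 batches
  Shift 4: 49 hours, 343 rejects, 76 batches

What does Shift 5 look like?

Hours: alternating steps +3, +4, +3, +4, …; 39, 42, 46, 49 → 53.
Rejects — perfect cubes: 4³, 5³, 6³, …: 64, 125, 216, 343 → 512.
Batches: +9 each step; 49, 58, 67, 76 → 85.
So the next row is 53 hours, 512 rejects, 85 batches.

53 hours, 512 rejects, 85 batches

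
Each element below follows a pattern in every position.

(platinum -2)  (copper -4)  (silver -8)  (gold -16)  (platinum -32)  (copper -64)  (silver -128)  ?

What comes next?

For the metal, repeats platinum → copper → silver → gold: platinum, copper, silver, gold, platinum, copper, silver → gold.
Second component: -2, -4, -8, -16, -32, -64, -128 → -256 (×2 each step).
Combining the parts gives (gold -256).

(gold -256)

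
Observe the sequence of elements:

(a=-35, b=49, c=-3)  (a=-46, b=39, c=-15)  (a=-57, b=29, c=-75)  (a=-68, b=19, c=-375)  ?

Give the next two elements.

A: −11 each step, so -35, -46, -57, -68 → -79 → -90.
B: 49, 39, 29, 19 → 9 → -1 (−10 each step).
C — ×5 each step: -3, -15, -75, -375 → -1875 → -9375.
Putting the parts together: (a=-79, b=9, c=-1875) and then (a=-90, b=-1, c=-9375).

(a=-79, b=9, c=-1875), (a=-90, b=-1, c=-9375)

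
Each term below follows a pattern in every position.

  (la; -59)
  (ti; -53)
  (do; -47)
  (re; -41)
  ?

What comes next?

Note: la, ti, do, re → mi (runs through the solfège scale do→ti).
Second coordinate: +6 each step; -59, -53, -47, -41 → -35.
So the next term is (mi; -35).

(mi; -35)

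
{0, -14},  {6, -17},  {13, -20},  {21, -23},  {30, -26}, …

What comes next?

First component: differences are 6, 7, 8, … (increasing by 1 each time); 0, 6, 13, 21, 30 → 40.
Second component: −3 each step; -14, -17, -20, -23, -26 → -29.
So the next term is {40, -29}.

{40, -29}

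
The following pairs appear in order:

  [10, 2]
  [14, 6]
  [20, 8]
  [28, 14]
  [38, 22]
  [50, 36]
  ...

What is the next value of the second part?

Second part: 2, 6, 8, 14, 22, 36 → 58 (each term is the sum of the two before it).

58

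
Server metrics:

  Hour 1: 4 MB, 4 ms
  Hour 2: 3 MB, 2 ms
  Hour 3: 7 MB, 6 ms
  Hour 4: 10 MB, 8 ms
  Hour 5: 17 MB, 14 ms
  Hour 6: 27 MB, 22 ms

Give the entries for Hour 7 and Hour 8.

MB: each term is the sum of the two before it, so 4, 3, 7, 10, 17, 27 → 44 → 71.
Ms: each term is the sum of the two before it; 4, 2, 6, 8, 14, 22 → 36 → 58.
So the next two records are 44 MB, 36 ms and 71 MB, 58 ms.

44 MB, 36 ms; 71 MB, 58 ms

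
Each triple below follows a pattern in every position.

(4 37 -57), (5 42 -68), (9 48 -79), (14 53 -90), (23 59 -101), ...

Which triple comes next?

(37 64 -112)

For the first slot, each term is the sum of the two before it: 4, 5, 9, 14, 23 → 37.
For the second slot, alternating steps +5, +6, +5, +6, …: 37, 42, 48, 53, 59 → 64.
For the third slot, −11 each step: -57, -68, -79, -90, -101 → -112.
Combining the parts gives (37 64 -112).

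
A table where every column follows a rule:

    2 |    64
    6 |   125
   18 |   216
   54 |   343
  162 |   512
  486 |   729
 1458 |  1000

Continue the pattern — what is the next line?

4374  1331

First component: ×3 each step, so 2, 6, 18, 54, 162, 486, 1458 → 4374.
Second component: perfect cubes: 4³, 5³, 6³, …; 64, 125, 216, 343, 512, 729, 1000 → 1331.
So the next line is 4374  1331.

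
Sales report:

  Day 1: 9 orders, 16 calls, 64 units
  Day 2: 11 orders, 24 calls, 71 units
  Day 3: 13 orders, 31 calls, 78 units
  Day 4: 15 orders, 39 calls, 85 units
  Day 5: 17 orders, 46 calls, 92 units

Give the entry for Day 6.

Orders: +2 each step, so 9, 11, 13, 15, 17 → 19.
Calls: alternating steps +8, +7, +8, +7, …, so 16, 24, 31, 39, 46 → 54.
Units goes 64, 71, 78, 85, 92 → 99 (+7 each step).
So the next row is 19 orders, 54 calls, 99 units.

19 orders, 54 calls, 99 units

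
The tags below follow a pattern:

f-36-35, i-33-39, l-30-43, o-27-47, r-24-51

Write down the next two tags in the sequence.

u-21-55 then x-18-59

For the letter, letters move forward 3 places in the alphabet: f, i, l, o, r → u → x.
Second component: −3 each step; 36, 33, 30, 27, 24 → 21 → 18.
Third component: +4 each step, so 35, 39, 43, 47, 51 → 55 → 59.
So the next two tags are u-21-55 and x-18-59.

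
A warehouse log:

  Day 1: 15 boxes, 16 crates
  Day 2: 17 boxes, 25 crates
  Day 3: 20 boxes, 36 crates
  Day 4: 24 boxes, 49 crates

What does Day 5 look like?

29 boxes, 64 crates

For the boxes, differences are 2, 3, 4, … (increasing by 1 each time): 15, 17, 20, 24 → 29.
Crates: 16, 25, 36, 49 → 64 (perfect squares: 4², 5², 6², …).
Putting it together: 29 boxes, 64 crates.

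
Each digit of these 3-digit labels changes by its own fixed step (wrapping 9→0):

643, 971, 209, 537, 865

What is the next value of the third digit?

3

Third digit: −2 each step, mod 10; 3, 1, 9, 7, 5 → 3.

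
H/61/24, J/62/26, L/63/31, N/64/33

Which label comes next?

P/65/38

Letter: H, J, L, N → P (letters move forward 2 places in the alphabet).
Second component: +1 each step, so 61, 62, 63, 64 → 65.
Third component: alternating steps +2, +5, +2, +5, …; 24, 26, 31, 33 → 38.
So the next label is P/65/38.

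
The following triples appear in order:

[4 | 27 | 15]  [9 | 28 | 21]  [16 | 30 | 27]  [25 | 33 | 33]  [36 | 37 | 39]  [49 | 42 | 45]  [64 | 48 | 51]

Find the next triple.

First part — differences are 5, 7, 9, … (increasing by 2 each time): 4, 9, 16, 25, 36, 49, 64 → 81.
Second part — differences are 1, 2, 3, … (increasing by 1 each time): 27, 28, 30, 33, 37, 42, 48 → 55.
Third part: +6 each step, so 15, 21, 27, 33, 39, 45, 51 → 57.
Putting it together: [81 | 55 | 57].

[81 | 55 | 57]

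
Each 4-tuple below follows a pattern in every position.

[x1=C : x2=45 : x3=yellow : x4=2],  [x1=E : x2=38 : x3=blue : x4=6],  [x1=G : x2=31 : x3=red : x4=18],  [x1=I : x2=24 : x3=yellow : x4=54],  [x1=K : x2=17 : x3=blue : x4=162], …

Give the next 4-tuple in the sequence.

[x1=M : x2=10 : x3=red : x4=486]

X1: C, E, G, I, K → M (letters move forward 2 places in the alphabet).
X2 — −7 each step: 45, 38, 31, 24, 17 → 10.
X3: yellow, blue, red, yellow, blue → red (repeats yellow → blue → red).
X4 — ×3 each step: 2, 6, 18, 54, 162 → 486.
So the next 4-tuple is [x1=M : x2=10 : x3=red : x4=486].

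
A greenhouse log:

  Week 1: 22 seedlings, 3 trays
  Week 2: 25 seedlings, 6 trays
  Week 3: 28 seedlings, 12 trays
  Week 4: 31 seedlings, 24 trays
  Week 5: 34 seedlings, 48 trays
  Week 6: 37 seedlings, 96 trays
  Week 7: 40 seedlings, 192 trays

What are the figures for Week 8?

43 seedlings, 384 trays

Seedlings: 22, 25, 28, 31, 34, 37, 40 → 43 (+3 each step).
Trays goes 3, 6, 12, 24, 48, 96, 192 → 384 (×2 each step).
Putting it together: 43 seedlings, 384 trays.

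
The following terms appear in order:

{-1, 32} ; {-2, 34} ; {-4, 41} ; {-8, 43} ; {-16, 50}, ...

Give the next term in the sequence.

{-32, 52}

First value: ×2 each step; -1, -2, -4, -8, -16 → -32.
Second value: 32, 34, 41, 43, 50 → 52 (alternating steps +2, +7, +2, +7, …).
Combining the parts gives {-32, 52}.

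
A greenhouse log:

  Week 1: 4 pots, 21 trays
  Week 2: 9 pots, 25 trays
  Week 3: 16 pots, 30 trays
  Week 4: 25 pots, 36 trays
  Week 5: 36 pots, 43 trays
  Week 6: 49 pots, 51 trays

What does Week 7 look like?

Pots: perfect squares: 2², 3², 4², …, so 4, 9, 16, 25, 36, 49 → 64.
Trays: differences are 4, 5, 6, … (increasing by 1 each time); 21, 25, 30, 36, 43, 51 → 60.
Putting it together: 64 pots, 60 trays.

64 pots, 60 trays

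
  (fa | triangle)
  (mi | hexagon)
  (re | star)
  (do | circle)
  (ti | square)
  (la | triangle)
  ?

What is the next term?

Note: runs backward through the solfège scale do→ti; fa, mi, re, do, ti, la → sol.
Shape — repeats triangle → hexagon → star → circle → square: triangle, hexagon, star, circle, square, triangle → hexagon.
Putting it together: (sol | hexagon).

(sol | hexagon)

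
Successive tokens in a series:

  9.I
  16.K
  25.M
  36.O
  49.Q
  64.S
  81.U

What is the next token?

100.W

First component — perfect squares: 3², 4², 5², …: 9, 16, 25, 36, 49, 64, 81 → 100.
Letter: letters move forward 2 places in the alphabet, so I, K, M, O, Q, S, U → W.
So the next token is 100.W.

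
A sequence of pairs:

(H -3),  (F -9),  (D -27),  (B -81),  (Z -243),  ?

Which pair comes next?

Letter: H, F, D, B, Z → X (letters move back 2 places in the alphabet, wrapping A→Z).
Second value goes -3, -9, -27, -81, -243 → -729 (×3 each step).
Combining the parts gives (X -729).

(X -729)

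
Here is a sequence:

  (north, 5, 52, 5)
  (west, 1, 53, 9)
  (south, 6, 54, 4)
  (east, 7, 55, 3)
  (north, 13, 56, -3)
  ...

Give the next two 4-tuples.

Direction: repeats north → west → south → east; north, west, south, east, north → west → south.
Second part — each term is the sum of the two before it: 5, 1, 6, 7, 13 → 20 → 33.
Third part: 52, 53, 54, 55, 56 → 57 → 58 (+1 each step).
Fourth part: together with the second part always sums to 10; 5, 9, 4, 3, -3 → -10 → -23.
Putting the parts together: (west, 20, 57, -10) and then (south, 33, 58, -23).

(west, 20, 57, -10), (south, 33, 58, -23)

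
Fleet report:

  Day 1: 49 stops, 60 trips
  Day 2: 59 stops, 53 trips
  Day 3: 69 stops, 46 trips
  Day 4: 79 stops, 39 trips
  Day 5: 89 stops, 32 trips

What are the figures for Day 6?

99 stops, 25 trips

Stops goes 49, 59, 69, 79, 89 → 99 (+10 each step).
For the trips, −7 each step: 60, 53, 46, 39, 32 → 25.
Putting it together: 99 stops, 25 trips.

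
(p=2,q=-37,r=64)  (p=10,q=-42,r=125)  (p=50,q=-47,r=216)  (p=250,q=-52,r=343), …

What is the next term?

(p=1250,q=-57,r=512)

For the p, ×5 each step: 2, 10, 50, 250 → 1250.
Q: −5 each step; -37, -42, -47, -52 → -57.
R: perfect cubes: 4³, 5³, 6³, …, so 64, 125, 216, 343 → 512.
So the next term is (p=1250,q=-57,r=512).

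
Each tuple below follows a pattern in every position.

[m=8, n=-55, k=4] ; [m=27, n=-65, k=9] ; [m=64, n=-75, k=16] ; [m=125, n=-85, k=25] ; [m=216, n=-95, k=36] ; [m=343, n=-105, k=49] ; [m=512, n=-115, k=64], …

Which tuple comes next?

[m=729, n=-125, k=81]

M goes 8, 27, 64, 125, 216, 343, 512 → 729 (perfect cubes: 2³, 3³, 4³, …).
N: −10 each step, so -55, -65, -75, -85, -95, -105, -115 → -125.
K: 4, 9, 16, 25, 36, 49, 64 → 81 (perfect squares: 2², 3², 4², …).
Combining the parts gives [m=729, n=-125, k=81].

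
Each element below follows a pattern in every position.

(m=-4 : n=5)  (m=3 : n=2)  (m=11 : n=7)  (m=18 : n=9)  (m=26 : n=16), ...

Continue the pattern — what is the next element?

M: alternating steps +7, +8, +7, +8, …; -4, 3, 11, 18, 26 → 33.
For the n, each term is the sum of the two before it: 5, 2, 7, 9, 16 → 25.
So the next element is (m=33 : n=25).

(m=33 : n=25)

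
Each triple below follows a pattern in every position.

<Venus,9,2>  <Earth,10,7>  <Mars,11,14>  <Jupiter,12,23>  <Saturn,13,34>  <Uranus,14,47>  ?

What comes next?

<Neptune,15,62>

Planet: runs through the planets Mercury→Neptune, so Venus, Earth, Mars, Jupiter, Saturn, Uranus → Neptune.
Second coordinate — +1 each step: 9, 10, 11, 12, 13, 14 → 15.
Third coordinate — differences are 5, 7, 9, … (increasing by 2 each time): 2, 7, 14, 23, 34, 47 → 62.
So the next triple is <Neptune,15,62>.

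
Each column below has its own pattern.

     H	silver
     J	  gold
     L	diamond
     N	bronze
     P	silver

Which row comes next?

R  gold

For the letter, letters move forward 2 places in the alphabet: H, J, L, N, P → R.
Rank: repeats silver → gold → diamond → bronze, so silver, gold, diamond, bronze, silver → gold.
So the next row is R  gold.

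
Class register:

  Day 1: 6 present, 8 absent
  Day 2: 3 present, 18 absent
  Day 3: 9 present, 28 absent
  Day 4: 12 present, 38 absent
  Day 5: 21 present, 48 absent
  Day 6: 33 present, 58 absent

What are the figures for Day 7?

54 present, 68 absent

Present: 6, 3, 9, 12, 21, 33 → 54 (each term is the sum of the two before it).
Absent — +10 each step: 8, 18, 28, 38, 48, 58 → 68.
Putting it together: 54 present, 68 absent.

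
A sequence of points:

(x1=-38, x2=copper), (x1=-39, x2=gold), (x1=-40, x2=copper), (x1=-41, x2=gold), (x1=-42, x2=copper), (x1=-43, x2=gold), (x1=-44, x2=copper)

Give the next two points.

(x1=-45, x2=gold), (x1=-46, x2=copper)

X1: -38, -39, -40, -41, -42, -43, -44 → -45 → -46 (−1 each step).
X2: copper, gold, copper, gold, copper, gold, copper → gold → copper (alternates copper ↔ gold).
So the next two points are (x1=-45, x2=gold) and (x1=-46, x2=copper).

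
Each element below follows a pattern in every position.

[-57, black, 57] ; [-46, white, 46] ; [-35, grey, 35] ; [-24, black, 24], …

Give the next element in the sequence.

First component — +11 each step: -57, -46, -35, -24 → -13.
Shade: black, white, grey, black → white (repeats black → white → grey).
Third component: always the negative of the first component; 57, 46, 35, 24 → 13.
So the next element is [-13, white, 13].

[-13, white, 13]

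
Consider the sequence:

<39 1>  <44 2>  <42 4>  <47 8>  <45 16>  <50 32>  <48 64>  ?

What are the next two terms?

For the first entry, alternating steps +5, −2, +5, −2, …: 39, 44, 42, 47, 45, 50, 48 → 53 → 51.
Second entry: ×2 each step, so 1, 2, 4, 8, 16, 32, 64 → 128 → 256.
Putting the parts together: <53 128> and then <51 256>.

<53 128>, <51 256>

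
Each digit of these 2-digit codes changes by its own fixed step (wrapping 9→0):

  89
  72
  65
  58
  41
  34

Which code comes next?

27

First digit: −1 each step, mod 10; 8, 7, 6, 5, 4, 3 → 2.
Second digit — +3 each step, mod 10: 9, 2, 5, 8, 1, 4 → 7.
So the next code is 27.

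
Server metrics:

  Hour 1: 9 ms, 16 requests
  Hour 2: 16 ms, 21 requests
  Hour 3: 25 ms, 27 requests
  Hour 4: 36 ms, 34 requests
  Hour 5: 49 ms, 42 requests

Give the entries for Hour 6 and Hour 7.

Ms goes 9, 16, 25, 36, 49 → 64 → 81 (perfect squares: 3², 4², 5², …).
Requests — differences are 5, 6, 7, … (increasing by 1 each time): 16, 21, 27, 34, 42 → 51 → 61.
So the next two rows are 64 ms, 51 requests and 81 ms, 61 requests.

64 ms, 51 requests; 81 ms, 61 requests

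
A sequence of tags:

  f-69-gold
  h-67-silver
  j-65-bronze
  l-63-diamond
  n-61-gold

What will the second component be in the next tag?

59

Second component: 69, 67, 65, 63, 61 → 59 (−2 each step).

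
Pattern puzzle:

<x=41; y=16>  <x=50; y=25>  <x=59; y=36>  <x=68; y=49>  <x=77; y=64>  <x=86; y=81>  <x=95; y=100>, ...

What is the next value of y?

121

Y — perfect squares: 4², 5², 6², …: 16, 25, 36, 49, 64, 81, 100 → 121.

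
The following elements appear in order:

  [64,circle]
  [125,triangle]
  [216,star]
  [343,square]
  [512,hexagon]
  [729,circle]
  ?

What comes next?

First entry: perfect cubes: 4³, 5³, 6³, …, so 64, 125, 216, 343, 512, 729 → 1000.
For the shape, repeats circle → triangle → star → square → hexagon: circle, triangle, star, square, hexagon, circle → triangle.
Combining the parts gives [1000,triangle].

[1000,triangle]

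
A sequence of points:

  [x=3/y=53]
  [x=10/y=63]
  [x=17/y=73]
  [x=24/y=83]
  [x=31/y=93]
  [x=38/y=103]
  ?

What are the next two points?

[x=45/y=113], [x=52/y=123]

X: +7 each step; 3, 10, 17, 24, 31, 38 → 45 → 52.
For the y, +10 each step: 53, 63, 73, 83, 93, 103 → 113 → 123.
So the next two points are [x=45/y=113] and [x=52/y=123].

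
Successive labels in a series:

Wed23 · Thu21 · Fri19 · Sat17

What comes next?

Day — runs through the weekdays Mon→Sun: Wed, Thu, Fri, Sat → Sun.
Second component: −2 each step, so 23, 21, 19, 17 → 15.
Putting it together: Sun15.

Sun15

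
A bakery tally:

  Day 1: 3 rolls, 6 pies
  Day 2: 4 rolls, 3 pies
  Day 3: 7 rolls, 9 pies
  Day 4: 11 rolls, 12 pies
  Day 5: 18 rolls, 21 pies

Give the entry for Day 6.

Rolls: each term is the sum of the two before it, so 3, 4, 7, 11, 18 → 29.
For the pies, each term is the sum of the two before it: 6, 3, 9, 12, 21 → 33.
Combining the parts gives 29 rolls, 33 pies.

29 rolls, 33 pies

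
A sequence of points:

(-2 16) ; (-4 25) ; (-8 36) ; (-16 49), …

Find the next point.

(-32 64)

First component — ×2 each step: -2, -4, -8, -16 → -32.
Second component — perfect squares: 4², 5², 6², …: 16, 25, 36, 49 → 64.
So the next point is (-32 64).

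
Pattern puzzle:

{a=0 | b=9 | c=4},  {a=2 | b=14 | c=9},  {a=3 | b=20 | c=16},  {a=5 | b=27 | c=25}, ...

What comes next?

A goes 0, 2, 3, 5 → 6 (alternating steps +2, +1, +2, +1, …).
B goes 9, 14, 20, 27 → 35 (differences are 5, 6, 7, … (increasing by 1 each time)).
C: 4, 9, 16, 25 → 36 (perfect squares: 2², 3², 4², …).
Putting it together: {a=6 | b=35 | c=36}.

{a=6 | b=35 | c=36}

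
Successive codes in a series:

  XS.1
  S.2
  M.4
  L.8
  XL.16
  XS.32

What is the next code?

Size: XS, S, M, L, XL, XS → S (repeats XS → S → M → L → XL).
Second component — ×2 each step: 1, 2, 4, 8, 16, 32 → 64.
Combining the parts gives S.64.

S.64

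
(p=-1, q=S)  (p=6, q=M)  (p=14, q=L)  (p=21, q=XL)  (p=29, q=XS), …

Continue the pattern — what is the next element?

P goes -1, 6, 14, 21, 29 → 36 (alternating steps +7, +8, +7, +8, …).
Q: S, M, L, XL, XS → S (runs through clothing sizes XS→XL).
Combining the parts gives (p=36, q=S).

(p=36, q=S)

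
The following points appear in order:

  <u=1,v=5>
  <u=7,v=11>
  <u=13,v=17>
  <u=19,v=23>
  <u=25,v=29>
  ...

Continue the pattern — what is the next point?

<u=31,v=35>

For the u, +6 each step: 1, 7, 13, 19, 25 → 31.
V goes 5, 11, 17, 23, 29 → 35 (always 4 more than the u).
Combining the parts gives <u=31,v=35>.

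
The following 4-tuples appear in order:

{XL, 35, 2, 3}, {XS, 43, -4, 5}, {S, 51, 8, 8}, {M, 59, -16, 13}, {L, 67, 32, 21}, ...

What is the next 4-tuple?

Size — runs through clothing sizes XS→XL: XL, XS, S, M, L → XL.
Second coordinate: +8 each step, so 35, 43, 51, 59, 67 → 75.
For the third coordinate, ×(-2) each step: 2, -4, 8, -16, 32 → -64.
Fourth coordinate: 3, 5, 8, 13, 21 → 34 (each term is the sum of the two before it).
Putting it together: {XL, 75, -64, 34}.

{XL, 75, -64, 34}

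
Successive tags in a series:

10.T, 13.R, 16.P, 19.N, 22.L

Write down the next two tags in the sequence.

25.J, 28.H

First component: +3 each step; 10, 13, 16, 19, 22 → 25 → 28.
Letter: letters move back 2 places in the alphabet, so T, R, P, N, L → J → H.
So the next two tags are 25.J and 28.H.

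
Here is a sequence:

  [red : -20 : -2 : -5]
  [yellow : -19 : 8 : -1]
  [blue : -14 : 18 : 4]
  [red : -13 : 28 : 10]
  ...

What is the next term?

[yellow : -8 : 38 : 17]

Colour: repeats red → yellow → blue; red, yellow, blue, red → yellow.
Second part: alternating steps +1, +5, +1, +5, …; -20, -19, -14, -13 → -8.
Third part: +10 each step, so -2, 8, 18, 28 → 38.
Fourth part goes -5, -1, 4, 10 → 17 (differences are 4, 5, 6, … (increasing by 1 each time)).
So the next term is [yellow : -8 : 38 : 17].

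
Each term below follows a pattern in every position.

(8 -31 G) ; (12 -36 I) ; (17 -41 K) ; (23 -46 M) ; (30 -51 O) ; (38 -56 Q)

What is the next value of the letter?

Letter — letters move forward 2 places in the alphabet: G, I, K, M, O, Q → S.

S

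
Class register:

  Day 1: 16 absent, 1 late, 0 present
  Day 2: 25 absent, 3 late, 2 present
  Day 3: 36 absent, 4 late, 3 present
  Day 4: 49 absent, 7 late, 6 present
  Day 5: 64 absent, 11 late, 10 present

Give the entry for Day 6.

For the absent, perfect squares: 4², 5², 6², …: 16, 25, 36, 49, 64 → 81.
Late: 1, 3, 4, 7, 11 → 18 (each term is the sum of the two before it).
For the present, always 1 less than the late: 0, 2, 3, 6, 10 → 17.
So the next record is 81 absent, 18 late, 17 present.

81 absent, 18 late, 17 present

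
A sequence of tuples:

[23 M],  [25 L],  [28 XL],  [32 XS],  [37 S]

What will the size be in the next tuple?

M

Size: runs through clothing sizes XS→XL, so M, L, XL, XS, S → M.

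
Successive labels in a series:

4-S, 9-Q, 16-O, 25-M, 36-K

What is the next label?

49-I

For the first component, perfect squares: 2², 3², 4², …: 4, 9, 16, 25, 36 → 49.
Letter — letters move back 2 places in the alphabet: S, Q, O, M, K → I.
So the next label is 49-I.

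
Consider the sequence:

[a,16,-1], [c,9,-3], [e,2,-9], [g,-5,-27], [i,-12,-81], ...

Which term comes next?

[k,-19,-243]

Letter: letters move forward 2 places in the alphabet; a, c, e, g, i → k.
Second slot — −7 each step: 16, 9, 2, -5, -12 → -19.
For the third slot, ×3 each step: -1, -3, -9, -27, -81 → -243.
Putting it together: [k,-19,-243].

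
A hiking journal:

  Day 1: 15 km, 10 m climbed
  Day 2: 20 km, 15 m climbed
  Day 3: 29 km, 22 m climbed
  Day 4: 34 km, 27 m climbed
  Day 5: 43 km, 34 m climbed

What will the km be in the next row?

48

Km goes 15, 20, 29, 34, 43 → 48 (alternating steps +5, +9, +5, +9, …).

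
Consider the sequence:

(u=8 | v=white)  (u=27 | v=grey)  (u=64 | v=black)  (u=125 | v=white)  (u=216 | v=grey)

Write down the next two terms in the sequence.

(u=343 | v=black), (u=512 | v=white)

U: perfect cubes: 2³, 3³, 4³, …; 8, 27, 64, 125, 216 → 343 → 512.
V goes white, grey, black, white, grey → black → white (repeats white → grey → black).
So the next two terms are (u=343 | v=black) and (u=512 | v=white).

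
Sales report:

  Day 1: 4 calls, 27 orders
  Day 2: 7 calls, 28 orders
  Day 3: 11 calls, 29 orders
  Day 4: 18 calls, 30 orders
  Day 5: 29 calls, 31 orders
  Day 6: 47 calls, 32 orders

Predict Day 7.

Calls: 4, 7, 11, 18, 29, 47 → 76 (each term is the sum of the two before it).
Orders: +1 each step; 27, 28, 29, 30, 31, 32 → 33.
Combining the parts gives 76 calls, 33 orders.

76 calls, 33 orders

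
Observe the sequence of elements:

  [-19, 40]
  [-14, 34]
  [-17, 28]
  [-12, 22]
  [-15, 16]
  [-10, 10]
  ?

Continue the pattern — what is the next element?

First component: alternating steps +5, −3, +5, −3, …; -19, -14, -17, -12, -15, -10 → -13.
Second component goes 40, 34, 28, 22, 16, 10 → 4 (−6 each step).
So the next element is [-13, 4].

[-13, 4]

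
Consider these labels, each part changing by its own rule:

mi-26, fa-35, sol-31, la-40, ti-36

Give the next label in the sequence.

do-45

Note goes mi, fa, sol, la, ti → do (runs through the solfège scale do→ti).
Second component goes 26, 35, 31, 40, 36 → 45 (alternating steps +9, −4, +9, −4, …).
So the next label is do-45.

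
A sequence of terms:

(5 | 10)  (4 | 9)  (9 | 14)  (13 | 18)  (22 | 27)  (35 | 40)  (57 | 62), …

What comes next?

(92 | 97)

First slot: each term is the sum of the two before it, so 5, 4, 9, 13, 22, 35, 57 → 92.
Second slot: 10, 9, 14, 18, 27, 40, 62 → 97 (always 5 more than the first slot).
So the next term is (92 | 97).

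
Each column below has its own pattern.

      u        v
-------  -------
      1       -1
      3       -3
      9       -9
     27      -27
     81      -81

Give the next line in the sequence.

For the column u, ×3 each step: 1, 3, 9, 27, 81 → 243.
Column v: always the negative of the column u; -1, -3, -9, -27, -81 → -243.
So the next line is 243  -243.

243  -243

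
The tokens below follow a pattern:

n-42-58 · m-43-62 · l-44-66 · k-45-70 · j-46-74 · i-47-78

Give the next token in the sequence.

Letter: letters move back 1 place in the alphabet; n, m, l, k, j, i → h.
Second component: +1 each step; 42, 43, 44, 45, 46, 47 → 48.
Third component — +4 each step: 58, 62, 66, 70, 74, 78 → 82.
So the next token is h-48-82.

h-48-82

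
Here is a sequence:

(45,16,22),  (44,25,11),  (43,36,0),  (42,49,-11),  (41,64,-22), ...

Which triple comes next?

First part — −1 each step: 45, 44, 43, 42, 41 → 40.
Second part goes 16, 25, 36, 49, 64 → 81 (perfect squares: 4², 5², 6², …).
For the third part, −11 each step: 22, 11, 0, -11, -22 → -33.
Combining the parts gives (40,81,-33).

(40,81,-33)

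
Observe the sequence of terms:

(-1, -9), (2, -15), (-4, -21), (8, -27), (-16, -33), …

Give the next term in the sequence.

(32, -39)

First coordinate goes -1, 2, -4, 8, -16 → 32 (×(-2) each step).
Second coordinate: −6 each step, so -9, -15, -21, -27, -33 → -39.
Combining the parts gives (32, -39).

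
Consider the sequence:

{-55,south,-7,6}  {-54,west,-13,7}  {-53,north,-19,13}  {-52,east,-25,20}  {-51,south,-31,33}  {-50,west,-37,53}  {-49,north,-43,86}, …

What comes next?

{-48,east,-49,139}

First value — +1 each step: -55, -54, -53, -52, -51, -50, -49 → -48.
Direction — repeats south → west → north → east: south, west, north, east, south, west, north → east.
Third value — −6 each step: -7, -13, -19, -25, -31, -37, -43 → -49.
Fourth value — each term is the sum of the two before it: 6, 7, 13, 20, 33, 53, 86 → 139.
Putting it together: {-48,east,-49,139}.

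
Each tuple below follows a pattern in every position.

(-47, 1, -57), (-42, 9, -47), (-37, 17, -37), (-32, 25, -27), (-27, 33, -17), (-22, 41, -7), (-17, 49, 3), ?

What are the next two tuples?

(-12, 57, 13), (-7, 65, 23)

First coordinate: +5 each step; -47, -42, -37, -32, -27, -22, -17 → -12 → -7.
For the second coordinate, +8 each step: 1, 9, 17, 25, 33, 41, 49 → 57 → 65.
Third coordinate: +10 each step, so -57, -47, -37, -27, -17, -7, 3 → 13 → 23.
So the next two tuples are (-12, 57, 13) and (-7, 65, 23).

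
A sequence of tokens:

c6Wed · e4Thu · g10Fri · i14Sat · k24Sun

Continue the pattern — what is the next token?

m38Mon

Letter: letters move forward 2 places in the alphabet; c, e, g, i, k → m.
Second component: each term is the sum of the two before it; 6, 4, 10, 14, 24 → 38.
For the day, runs through the weekdays Mon→Sun: Wed, Thu, Fri, Sat, Sun → Mon.
So the next token is m38Mon.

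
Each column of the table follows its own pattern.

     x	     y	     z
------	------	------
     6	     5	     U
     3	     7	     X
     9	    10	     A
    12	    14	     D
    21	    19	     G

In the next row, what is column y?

25

For the column x, each term is the sum of the two before it: 6, 3, 9, 12, 21 → 33.
For the column y, differences are 2, 3, 4, … (increasing by 1 each time): 5, 7, 10, 14, 19 → 25.
For the column z, letters move forward 3 places in the alphabet, wrapping Z→A: U, X, A, D, G → J.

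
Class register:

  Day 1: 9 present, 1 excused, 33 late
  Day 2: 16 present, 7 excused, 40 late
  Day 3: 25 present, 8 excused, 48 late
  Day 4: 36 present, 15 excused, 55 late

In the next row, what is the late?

63

For the present, perfect squares: 3², 4², 5², …: 9, 16, 25, 36 → 49.
For the excused, each term is the sum of the two before it: 1, 7, 8, 15 → 23.
Late — alternating steps +7, +8, +7, +8, …: 33, 40, 48, 55 → 63.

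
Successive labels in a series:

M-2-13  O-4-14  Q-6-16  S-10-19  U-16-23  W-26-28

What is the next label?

Letter goes M, O, Q, S, U, W → Y (letters move forward 2 places in the alphabet).
Second component: each term is the sum of the two before it, so 2, 4, 6, 10, 16, 26 → 42.
For the third component, differences are 1, 2, 3, … (increasing by 1 each time): 13, 14, 16, 19, 23, 28 → 34.
So the next label is Y-42-34.

Y-42-34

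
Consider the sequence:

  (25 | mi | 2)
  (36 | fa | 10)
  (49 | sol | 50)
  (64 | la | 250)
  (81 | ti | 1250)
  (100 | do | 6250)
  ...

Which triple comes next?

(121 | re | 31250)

First part: perfect squares: 5², 6², 7², …; 25, 36, 49, 64, 81, 100 → 121.
Note goes mi, fa, sol, la, ti, do → re (runs through the solfège scale do→ti).
Third part — ×5 each step: 2, 10, 50, 250, 1250, 6250 → 31250.
Putting it together: (121 | re | 31250).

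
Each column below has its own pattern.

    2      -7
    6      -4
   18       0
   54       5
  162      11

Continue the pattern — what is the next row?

486  18

For the first component, ×3 each step: 2, 6, 18, 54, 162 → 486.
For the second component, differences are 3, 4, 5, … (increasing by 1 each time): -7, -4, 0, 5, 11 → 18.
Combining the parts gives 486  18.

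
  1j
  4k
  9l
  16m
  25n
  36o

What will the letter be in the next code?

For the first component, perfect squares: 1², 2², 3², …: 1, 4, 9, 16, 25, 36 → 49.
For the letter, letters move forward 1 place in the alphabet: j, k, l, m, n, o → p.

p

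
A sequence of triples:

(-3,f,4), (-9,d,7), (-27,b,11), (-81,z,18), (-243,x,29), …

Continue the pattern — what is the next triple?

First slot: -3, -9, -27, -81, -243 → -729 (×3 each step).
Letter goes f, d, b, z, x → v (letters move back 2 places in the alphabet, wrapping A→Z).
Third slot: each term is the sum of the two before it; 4, 7, 11, 18, 29 → 47.
Combining the parts gives (-729,v,47).

(-729,v,47)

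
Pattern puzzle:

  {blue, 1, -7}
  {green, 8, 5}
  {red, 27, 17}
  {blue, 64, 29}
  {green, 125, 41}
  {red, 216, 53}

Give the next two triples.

{blue, 343, 65}, {green, 512, 77}

For the colour, repeats blue → green → red: blue, green, red, blue, green, red → blue → green.
Second coordinate: perfect cubes: 1³, 2³, 3³, …, so 1, 8, 27, 64, 125, 216 → 343 → 512.
Third coordinate: +12 each step; -7, 5, 17, 29, 41, 53 → 65 → 77.
So the next two triples are {blue, 343, 65} and {green, 512, 77}.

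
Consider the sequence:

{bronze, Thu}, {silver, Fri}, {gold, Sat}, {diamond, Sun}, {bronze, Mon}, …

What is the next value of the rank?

Rank: bronze, silver, gold, diamond, bronze → silver (repeats bronze → silver → gold → diamond).

silver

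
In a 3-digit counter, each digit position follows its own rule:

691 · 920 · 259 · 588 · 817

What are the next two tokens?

146 then 475

First digit: +3 each step, mod 10; 6, 9, 2, 5, 8 → 1 → 4.
For the second digit, +3 each step, mod 10: 9, 2, 5, 8, 1 → 4 → 7.
Third digit — −1 each step, mod 10: 1, 0, 9, 8, 7 → 6 → 5.
So the next two tokens are 146 and 475.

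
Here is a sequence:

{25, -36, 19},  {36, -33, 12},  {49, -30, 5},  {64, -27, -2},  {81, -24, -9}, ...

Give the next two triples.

First slot — perfect squares: 5², 6², 7², …: 25, 36, 49, 64, 81 → 100 → 121.
Second slot goes -36, -33, -30, -27, -24 → -21 → -18 (+3 each step).
For the third slot, −7 each step: 19, 12, 5, -2, -9 → -16 → -23.
So the next two triples are {100, -21, -16} and {121, -18, -23}.

{100, -21, -16}, {121, -18, -23}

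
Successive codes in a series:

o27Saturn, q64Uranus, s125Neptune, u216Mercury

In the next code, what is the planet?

For the planet, runs through the planets Mercury→Neptune: Saturn, Uranus, Neptune, Mercury → Venus.

Venus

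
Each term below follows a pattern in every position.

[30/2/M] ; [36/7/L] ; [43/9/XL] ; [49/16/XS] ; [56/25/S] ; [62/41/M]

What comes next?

First slot — alternating steps +6, +7, +6, +7, …: 30, 36, 43, 49, 56, 62 → 69.
Second slot: each term is the sum of the two before it; 2, 7, 9, 16, 25, 41 → 66.
Size: repeats M → L → XL → XS → S; M, L, XL, XS, S, M → L.
Combining the parts gives [69/66/L].

[69/66/L]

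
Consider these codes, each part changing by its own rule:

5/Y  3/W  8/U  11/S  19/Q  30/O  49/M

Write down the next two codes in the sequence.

First component — each term is the sum of the two before it: 5, 3, 8, 11, 19, 30, 49 → 79 → 128.
Letter: letters move back 2 places in the alphabet, so Y, W, U, S, Q, O, M → K → I.
So the next two codes are 79/K and 128/I.

79/K, 128/I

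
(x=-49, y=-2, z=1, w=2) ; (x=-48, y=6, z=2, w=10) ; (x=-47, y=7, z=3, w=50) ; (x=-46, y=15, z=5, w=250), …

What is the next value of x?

X: +1 each step; -49, -48, -47, -46 → -45.

-45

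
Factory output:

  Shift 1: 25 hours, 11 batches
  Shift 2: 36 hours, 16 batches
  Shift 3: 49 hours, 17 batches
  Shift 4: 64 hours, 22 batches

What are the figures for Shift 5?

81 hours, 23 batches

Hours: perfect squares: 5², 6², 7², …, so 25, 36, 49, 64 → 81.
Batches: 11, 16, 17, 22 → 23 (alternating steps +5, +1, +5, +1, …).
Putting it together: 81 hours, 23 batches.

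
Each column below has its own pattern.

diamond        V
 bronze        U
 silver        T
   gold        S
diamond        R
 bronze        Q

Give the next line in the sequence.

silver  P

Rank — repeats diamond → bronze → silver → gold: diamond, bronze, silver, gold, diamond, bronze → silver.
Letter — letters move back 1 place in the alphabet: V, U, T, S, R, Q → P.
So the next line is silver  P.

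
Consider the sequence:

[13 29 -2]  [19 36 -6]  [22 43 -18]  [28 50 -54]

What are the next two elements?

[31 57 -162], [37 64 -486]

First value — alternating steps +6, +3, +6, +3, …: 13, 19, 22, 28 → 31 → 37.
For the second value, +7 each step: 29, 36, 43, 50 → 57 → 64.
Third value goes -2, -6, -18, -54 → -162 → -486 (×3 each step).
So the next two elements are [31 57 -162] and [37 64 -486].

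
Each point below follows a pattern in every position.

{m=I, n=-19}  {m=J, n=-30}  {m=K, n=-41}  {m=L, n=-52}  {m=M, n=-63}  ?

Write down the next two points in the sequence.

M — letters move forward 1 place in the alphabet: I, J, K, L, M → N → O.
N: −11 each step, so -19, -30, -41, -52, -63 → -74 → -85.
So the next two points are {m=N, n=-74} and {m=O, n=-85}.

{m=N, n=-74}, {m=O, n=-85}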